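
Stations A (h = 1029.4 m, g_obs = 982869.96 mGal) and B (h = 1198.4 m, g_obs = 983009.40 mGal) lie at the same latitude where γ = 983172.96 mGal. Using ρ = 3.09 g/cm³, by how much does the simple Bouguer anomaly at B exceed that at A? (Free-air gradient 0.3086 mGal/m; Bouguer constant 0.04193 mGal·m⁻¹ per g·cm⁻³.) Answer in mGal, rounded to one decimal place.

169.7

Δg_SB(A) = 982869.96 − 983172.96 + 0.3086×1029.4 − 0.04193×3.09×1029.4 = -118.70 mGal
Δg_SB(B) = 983009.40 − 983172.96 + 0.3086×1198.4 − 0.04193×3.09×1198.4 = 51.00 mGal
Difference = 51.00 − (-118.70) = 169.70 mGal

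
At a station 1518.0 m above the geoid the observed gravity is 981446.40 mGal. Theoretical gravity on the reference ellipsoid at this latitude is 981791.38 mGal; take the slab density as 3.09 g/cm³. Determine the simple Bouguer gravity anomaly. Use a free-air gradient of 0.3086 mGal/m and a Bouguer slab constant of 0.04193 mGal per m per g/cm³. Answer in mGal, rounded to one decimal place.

-73.2

Free-air correction = 0.3086 × 1518.0 = 468.45 mGal
Free-air anomaly = 981446.40 − 981791.38 + (468.45) = 123.47 mGal
Bouguer slab correction = 0.04193 × 3.09 × 1518.0 = 196.68 mGal
Simple Bouguer anomaly = 123.47 − (196.68) = -73.21 mGal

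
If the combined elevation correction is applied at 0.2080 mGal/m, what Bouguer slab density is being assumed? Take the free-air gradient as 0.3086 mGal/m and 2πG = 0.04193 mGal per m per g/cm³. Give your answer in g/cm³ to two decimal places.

2.40

0.2080 = 0.3086 − 0.04193 × ρ
ρ = (0.3086 − 0.2080) / 0.04193 = 2.40 g/cm³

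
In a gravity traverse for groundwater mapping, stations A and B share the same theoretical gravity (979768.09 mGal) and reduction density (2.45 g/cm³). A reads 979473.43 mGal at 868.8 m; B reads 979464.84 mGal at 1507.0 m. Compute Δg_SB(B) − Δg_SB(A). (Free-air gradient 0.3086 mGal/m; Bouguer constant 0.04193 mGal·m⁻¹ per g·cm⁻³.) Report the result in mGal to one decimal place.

122.8

Δg_SB(A) = 979473.43 − 979768.09 + 0.3086×868.8 − 0.04193×2.45×868.8 = -115.80 mGal
Δg_SB(B) = 979464.84 − 979768.09 + 0.3086×1507.0 − 0.04193×2.45×1507.0 = 7.00 mGal
Difference = 7.00 − (-115.80) = 122.80 mGal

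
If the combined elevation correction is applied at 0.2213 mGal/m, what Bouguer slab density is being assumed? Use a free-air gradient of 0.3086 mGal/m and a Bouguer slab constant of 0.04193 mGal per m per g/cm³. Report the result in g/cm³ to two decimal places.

2.08

0.2213 = 0.3086 − 0.04193 × ρ
ρ = (0.3086 − 0.2213) / 0.04193 = 2.08 g/cm³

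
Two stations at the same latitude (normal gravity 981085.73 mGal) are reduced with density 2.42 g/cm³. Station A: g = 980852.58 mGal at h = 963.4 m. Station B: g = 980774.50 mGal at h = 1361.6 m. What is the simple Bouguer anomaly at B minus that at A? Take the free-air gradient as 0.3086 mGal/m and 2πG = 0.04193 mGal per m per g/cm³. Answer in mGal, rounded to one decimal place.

4.4

Δg_SB(A) = 980852.58 − 981085.73 + 0.3086×963.4 − 0.04193×2.42×963.4 = -33.60 mGal
Δg_SB(B) = 980774.50 − 981085.73 + 0.3086×1361.6 − 0.04193×2.42×1361.6 = -29.20 mGal
Difference = -29.20 − (-33.60) = 4.40 mGal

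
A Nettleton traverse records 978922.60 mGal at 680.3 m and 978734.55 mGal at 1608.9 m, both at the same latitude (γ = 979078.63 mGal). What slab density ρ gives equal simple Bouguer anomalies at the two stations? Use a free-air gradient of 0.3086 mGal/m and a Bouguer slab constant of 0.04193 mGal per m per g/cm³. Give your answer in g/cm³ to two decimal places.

2.53

Δg_obs = 978734.55 − 978922.60 = -188.05 mGal over Δh = 1608.9 − 680.3 = 928.6 m
Equal Bouguer anomalies ⇒ Δg_obs + (0.3086 − 0.04193ρ)·Δh = 0
0.3086 − 0.04193ρ = −Δg_obs/Δh = 0.20251
ρ = (0.3086 − 0.20251) / 0.04193 = 2.53 g/cm³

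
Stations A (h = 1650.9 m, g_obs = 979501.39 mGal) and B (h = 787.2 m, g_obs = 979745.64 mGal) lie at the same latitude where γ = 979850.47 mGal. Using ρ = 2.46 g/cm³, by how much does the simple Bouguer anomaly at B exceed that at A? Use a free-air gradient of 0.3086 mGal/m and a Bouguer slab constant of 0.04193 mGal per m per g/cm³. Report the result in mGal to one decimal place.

Δg_SB(A) = 979501.39 − 979850.47 + 0.3086×1650.9 − 0.04193×2.46×1650.9 = -9.90 mGal
Δg_SB(B) = 979745.64 − 979850.47 + 0.3086×787.2 − 0.04193×2.46×787.2 = 56.90 mGal
Difference = 56.90 − (-9.90) = 66.80 mGal

66.8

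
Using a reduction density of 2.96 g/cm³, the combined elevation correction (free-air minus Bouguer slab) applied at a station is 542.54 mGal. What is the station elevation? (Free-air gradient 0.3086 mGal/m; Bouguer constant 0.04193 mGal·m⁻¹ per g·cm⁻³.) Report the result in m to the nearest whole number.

Combined gradient = 0.3086 − 0.04193 × 2.96 = 0.1844872 mGal/m
h = 542.54 / 0.1844872 = 2940.80 m

2941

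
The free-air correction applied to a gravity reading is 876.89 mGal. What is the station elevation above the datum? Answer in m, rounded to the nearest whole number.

2842

h = 876.89 / 0.3086 = 2841.51 m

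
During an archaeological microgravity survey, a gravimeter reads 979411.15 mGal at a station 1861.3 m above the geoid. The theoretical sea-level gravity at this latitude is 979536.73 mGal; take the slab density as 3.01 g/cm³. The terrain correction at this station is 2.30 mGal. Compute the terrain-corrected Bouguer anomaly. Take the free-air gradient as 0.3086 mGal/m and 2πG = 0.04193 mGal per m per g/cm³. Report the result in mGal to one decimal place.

Free-air correction = 0.3086 × 1861.3 = 574.40 mGal
Free-air anomaly = 979411.15 − 979536.73 + (574.40) = 448.82 mGal
Bouguer slab correction = 0.04193 × 3.01 × 1861.3 = 234.91 mGal
Simple Bouguer anomaly = 448.82 − (234.91) = 213.91 mGal
Complete Bouguer anomaly = 213.91 + 2.30 = 216.21 mGal

216.2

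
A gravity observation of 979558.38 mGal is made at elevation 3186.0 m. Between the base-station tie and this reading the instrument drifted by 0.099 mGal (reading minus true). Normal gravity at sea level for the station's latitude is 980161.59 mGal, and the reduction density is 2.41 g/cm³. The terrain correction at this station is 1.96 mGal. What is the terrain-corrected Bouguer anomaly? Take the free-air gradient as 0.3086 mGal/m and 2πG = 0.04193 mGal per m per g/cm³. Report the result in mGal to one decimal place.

59.9

Drift-corrected reading = 979558.38 − (0.099) = 979558.281 mGal
Free-air correction = 0.3086 × 3186.0 = 983.20 mGal
Free-air anomaly = 979558.281 − 980161.59 + (983.20) = 379.891 mGal
Bouguer slab correction = 0.04193 × 2.41 × 3186.0 = 321.95 mGal
Simple Bouguer anomaly = 379.891 − (321.95) = 57.941 mGal
Complete Bouguer anomaly = 57.941 + 1.96 = 59.901 mGal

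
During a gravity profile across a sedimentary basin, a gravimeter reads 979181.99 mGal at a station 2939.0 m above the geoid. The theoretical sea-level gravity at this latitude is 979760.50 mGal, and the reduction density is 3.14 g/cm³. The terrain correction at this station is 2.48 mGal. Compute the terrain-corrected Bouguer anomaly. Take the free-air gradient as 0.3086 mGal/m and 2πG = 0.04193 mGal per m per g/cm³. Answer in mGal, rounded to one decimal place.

-56.0

Free-air correction = 0.3086 × 2939.0 = 906.98 mGal
Free-air anomaly = 979181.99 − 979760.50 + (906.98) = 328.47 mGal
Bouguer slab correction = 0.04193 × 3.14 × 2939.0 = 386.95 mGal
Simple Bouguer anomaly = 328.47 − (386.95) = -58.48 mGal
Complete Bouguer anomaly = -58.48 + 2.48 = -56.00 mGal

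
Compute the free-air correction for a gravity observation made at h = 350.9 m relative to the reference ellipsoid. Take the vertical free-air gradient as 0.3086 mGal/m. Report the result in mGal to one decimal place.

108.3

Free-air correction = 0.3086 × 350.9 = 108.3 mGal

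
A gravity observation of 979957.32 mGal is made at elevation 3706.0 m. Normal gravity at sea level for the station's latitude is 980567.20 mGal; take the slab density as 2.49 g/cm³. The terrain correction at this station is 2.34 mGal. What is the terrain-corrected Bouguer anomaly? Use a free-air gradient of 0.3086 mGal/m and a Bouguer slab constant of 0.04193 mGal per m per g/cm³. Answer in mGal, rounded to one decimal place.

149.2

Free-air correction = 0.3086 × 3706.0 = 1143.67 mGal
Free-air anomaly = 979957.32 − 980567.20 + (1143.67) = 533.79 mGal
Bouguer slab correction = 0.04193 × 2.49 × 3706.0 = 386.93 mGal
Simple Bouguer anomaly = 533.79 − (386.93) = 146.86 mGal
Complete Bouguer anomaly = 146.86 + 2.34 = 149.20 mGal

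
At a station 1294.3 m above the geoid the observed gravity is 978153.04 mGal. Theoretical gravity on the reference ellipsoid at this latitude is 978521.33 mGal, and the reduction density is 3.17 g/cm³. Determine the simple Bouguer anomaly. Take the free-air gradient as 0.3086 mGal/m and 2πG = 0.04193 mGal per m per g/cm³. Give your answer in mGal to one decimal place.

Free-air correction = 0.3086 × 1294.3 = 399.42 mGal
Free-air anomaly = 978153.04 − 978521.33 + (399.42) = 31.13 mGal
Bouguer slab correction = 0.04193 × 3.17 × 1294.3 = 172.04 mGal
Simple Bouguer anomaly = 31.13 − (172.04) = -140.91 mGal

-140.9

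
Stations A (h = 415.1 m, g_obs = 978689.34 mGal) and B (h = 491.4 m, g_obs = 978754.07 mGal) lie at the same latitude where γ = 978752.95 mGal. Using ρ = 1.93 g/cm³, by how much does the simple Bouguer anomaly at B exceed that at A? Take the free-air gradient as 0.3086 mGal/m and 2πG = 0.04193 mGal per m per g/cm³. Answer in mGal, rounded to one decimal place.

82.1

Δg_SB(A) = 978689.34 − 978752.95 + 0.3086×415.1 − 0.04193×1.93×415.1 = 30.90 mGal
Δg_SB(B) = 978754.07 − 978752.95 + 0.3086×491.4 − 0.04193×1.93×491.4 = 113.00 mGal
Difference = 113.00 − (30.90) = 82.10 mGal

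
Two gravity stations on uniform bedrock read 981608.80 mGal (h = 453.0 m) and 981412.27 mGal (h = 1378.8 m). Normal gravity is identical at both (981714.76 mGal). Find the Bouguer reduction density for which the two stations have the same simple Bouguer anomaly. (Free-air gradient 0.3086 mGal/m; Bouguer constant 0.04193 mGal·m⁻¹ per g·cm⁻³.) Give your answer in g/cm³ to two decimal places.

2.30

Δg_obs = 981412.27 − 981608.80 = -196.53 mGal over Δh = 1378.8 − 453.0 = 925.8 m
Equal Bouguer anomalies ⇒ Δg_obs + (0.3086 − 0.04193ρ)·Δh = 0
0.3086 − 0.04193ρ = −Δg_obs/Δh = 0.21228
ρ = (0.3086 − 0.21228) / 0.04193 = 2.30 g/cm³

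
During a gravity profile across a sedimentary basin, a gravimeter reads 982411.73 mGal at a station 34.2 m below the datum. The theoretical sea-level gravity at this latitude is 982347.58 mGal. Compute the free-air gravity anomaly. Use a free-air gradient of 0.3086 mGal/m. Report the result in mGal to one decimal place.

53.6

Free-air correction = 0.3086 × -34.2 = -10.55 mGal
Free-air anomaly = 982411.73 − 982347.58 + (-10.55) = 53.60 mGal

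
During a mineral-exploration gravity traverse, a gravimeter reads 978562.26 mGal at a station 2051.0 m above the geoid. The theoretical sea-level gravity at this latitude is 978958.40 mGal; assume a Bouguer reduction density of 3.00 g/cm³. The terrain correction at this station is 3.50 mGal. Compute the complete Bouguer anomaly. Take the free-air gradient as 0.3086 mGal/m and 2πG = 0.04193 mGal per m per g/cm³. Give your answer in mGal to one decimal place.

-17.7

Free-air correction = 0.3086 × 2051.0 = 632.94 mGal
Free-air anomaly = 978562.26 − 978958.40 + (632.94) = 236.80 mGal
Bouguer slab correction = 0.04193 × 3.00 × 2051.0 = 258.00 mGal
Simple Bouguer anomaly = 236.80 − (258.00) = -21.20 mGal
Complete Bouguer anomaly = -21.20 + 3.50 = -17.70 mGal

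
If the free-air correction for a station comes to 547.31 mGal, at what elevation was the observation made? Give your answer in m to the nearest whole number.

1774

h = 547.31 / 0.3086 = 1773.53 m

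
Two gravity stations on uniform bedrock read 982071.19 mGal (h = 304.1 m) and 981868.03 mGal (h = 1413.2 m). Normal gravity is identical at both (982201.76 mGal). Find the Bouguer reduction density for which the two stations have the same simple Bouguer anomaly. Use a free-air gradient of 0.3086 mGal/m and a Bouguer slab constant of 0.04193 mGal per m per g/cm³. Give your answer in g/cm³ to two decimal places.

Δg_obs = 981868.03 − 982071.19 = -203.16 mGal over Δh = 1413.2 − 304.1 = 1109.1 m
Equal Bouguer anomalies ⇒ Δg_obs + (0.3086 − 0.04193ρ)·Δh = 0
0.3086 − 0.04193ρ = −Δg_obs/Δh = 0.18318
ρ = (0.3086 − 0.18318) / 0.04193 = 2.99 g/cm³

2.99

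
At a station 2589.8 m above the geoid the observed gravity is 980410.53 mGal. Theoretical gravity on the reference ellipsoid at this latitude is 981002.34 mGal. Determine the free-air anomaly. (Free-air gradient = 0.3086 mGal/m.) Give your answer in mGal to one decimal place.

Free-air correction = 0.3086 × 2589.8 = 799.21 mGal
Free-air anomaly = 980410.53 − 981002.34 + (799.21) = 207.40 mGal

207.4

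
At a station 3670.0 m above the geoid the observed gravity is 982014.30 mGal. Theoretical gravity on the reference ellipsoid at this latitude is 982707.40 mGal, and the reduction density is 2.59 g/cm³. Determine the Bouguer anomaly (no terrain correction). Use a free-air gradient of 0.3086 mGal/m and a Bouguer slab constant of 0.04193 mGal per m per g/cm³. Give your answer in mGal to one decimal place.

40.9

Free-air correction = 0.3086 × 3670.0 = 1132.56 mGal
Free-air anomaly = 982014.30 − 982707.40 + (1132.56) = 439.46 mGal
Bouguer slab correction = 0.04193 × 2.59 × 3670.0 = 398.56 mGal
Simple Bouguer anomaly = 439.46 − (398.56) = 40.90 mGal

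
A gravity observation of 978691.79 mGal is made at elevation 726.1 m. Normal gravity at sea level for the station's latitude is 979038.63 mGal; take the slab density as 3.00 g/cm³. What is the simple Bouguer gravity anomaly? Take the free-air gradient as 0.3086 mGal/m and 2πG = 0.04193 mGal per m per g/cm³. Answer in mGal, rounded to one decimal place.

Free-air correction = 0.3086 × 726.1 = 224.07 mGal
Free-air anomaly = 978691.79 − 979038.63 + (224.07) = -122.77 mGal
Bouguer slab correction = 0.04193 × 3.00 × 726.1 = 91.34 mGal
Simple Bouguer anomaly = -122.77 − (91.34) = -214.11 mGal

-214.1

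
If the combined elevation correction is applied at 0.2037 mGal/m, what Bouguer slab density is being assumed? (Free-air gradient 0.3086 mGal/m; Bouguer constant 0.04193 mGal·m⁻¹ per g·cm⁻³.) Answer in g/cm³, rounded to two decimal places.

2.50

0.2037 = 0.3086 − 0.04193 × ρ
ρ = (0.3086 − 0.2037) / 0.04193 = 2.50 g/cm³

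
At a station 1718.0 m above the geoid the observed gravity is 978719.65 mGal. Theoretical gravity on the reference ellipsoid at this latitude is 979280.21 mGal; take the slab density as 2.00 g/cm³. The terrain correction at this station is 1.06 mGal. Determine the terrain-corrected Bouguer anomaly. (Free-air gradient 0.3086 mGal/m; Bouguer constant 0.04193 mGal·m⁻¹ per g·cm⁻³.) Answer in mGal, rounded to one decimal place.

-173.4

Free-air correction = 0.3086 × 1718.0 = 530.17 mGal
Free-air anomaly = 978719.65 − 979280.21 + (530.17) = -30.39 mGal
Bouguer slab correction = 0.04193 × 2.00 × 1718.0 = 144.07 mGal
Simple Bouguer anomaly = -30.39 − (144.07) = -174.46 mGal
Complete Bouguer anomaly = -174.46 + 1.06 = -173.40 mGal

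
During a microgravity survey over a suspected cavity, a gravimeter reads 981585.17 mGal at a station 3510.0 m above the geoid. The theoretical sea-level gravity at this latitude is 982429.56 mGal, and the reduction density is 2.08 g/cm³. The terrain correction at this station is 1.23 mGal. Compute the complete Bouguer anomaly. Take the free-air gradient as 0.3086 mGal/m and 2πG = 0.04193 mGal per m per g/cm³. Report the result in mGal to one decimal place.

-66.1

Free-air correction = 0.3086 × 3510.0 = 1083.19 mGal
Free-air anomaly = 981585.17 − 982429.56 + (1083.19) = 238.80 mGal
Bouguer slab correction = 0.04193 × 2.08 × 3510.0 = 306.12 mGal
Simple Bouguer anomaly = 238.80 − (306.12) = -67.32 mGal
Complete Bouguer anomaly = -67.32 + 1.23 = -66.09 mGal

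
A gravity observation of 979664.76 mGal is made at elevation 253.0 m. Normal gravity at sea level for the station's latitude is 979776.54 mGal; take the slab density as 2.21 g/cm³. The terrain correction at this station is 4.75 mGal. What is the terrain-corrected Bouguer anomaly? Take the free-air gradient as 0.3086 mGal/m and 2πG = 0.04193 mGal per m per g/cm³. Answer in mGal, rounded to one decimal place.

Free-air correction = 0.3086 × 253.0 = 78.08 mGal
Free-air anomaly = 979664.76 − 979776.54 + (78.08) = -33.70 mGal
Bouguer slab correction = 0.04193 × 2.21 × 253.0 = 23.44 mGal
Simple Bouguer anomaly = -33.70 − (23.44) = -57.14 mGal
Complete Bouguer anomaly = -57.14 + 4.75 = -52.39 mGal

-52.4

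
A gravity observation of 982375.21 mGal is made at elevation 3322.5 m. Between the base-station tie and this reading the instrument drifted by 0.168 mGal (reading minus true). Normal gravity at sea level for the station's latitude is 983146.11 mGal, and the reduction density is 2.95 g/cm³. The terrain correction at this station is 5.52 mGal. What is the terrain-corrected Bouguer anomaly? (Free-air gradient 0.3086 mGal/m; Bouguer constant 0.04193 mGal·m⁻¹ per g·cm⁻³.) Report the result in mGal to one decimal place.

-151.2

Drift-corrected reading = 982375.21 − (0.168) = 982375.042 mGal
Free-air correction = 0.3086 × 3322.5 = 1025.32 mGal
Free-air anomaly = 982375.042 − 983146.11 + (1025.32) = 254.252 mGal
Bouguer slab correction = 0.04193 × 2.95 × 3322.5 = 410.97 mGal
Simple Bouguer anomaly = 254.252 − (410.97) = -156.718 mGal
Complete Bouguer anomaly = -156.718 + 5.52 = -151.198 mGal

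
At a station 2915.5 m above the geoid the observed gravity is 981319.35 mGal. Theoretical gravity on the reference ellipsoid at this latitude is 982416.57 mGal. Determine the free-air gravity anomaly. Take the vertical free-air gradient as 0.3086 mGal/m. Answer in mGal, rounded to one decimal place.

Free-air correction = 0.3086 × 2915.5 = 899.72 mGal
Free-air anomaly = 981319.35 − 982416.57 + (899.72) = -197.50 mGal

-197.5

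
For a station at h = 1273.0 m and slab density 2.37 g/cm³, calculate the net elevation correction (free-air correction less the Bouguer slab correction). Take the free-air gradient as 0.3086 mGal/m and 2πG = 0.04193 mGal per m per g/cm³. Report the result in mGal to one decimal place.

266.3

Combined gradient = 0.3086 − 0.04193 × 2.37 = 0.2092259 mGal/m
Combined elevation correction = 0.2092259 × 1273.0 = 266.3 mGal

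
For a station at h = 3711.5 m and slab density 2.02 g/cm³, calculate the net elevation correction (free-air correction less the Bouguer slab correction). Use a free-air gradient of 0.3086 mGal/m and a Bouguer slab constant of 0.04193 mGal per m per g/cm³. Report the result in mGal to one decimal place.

831.0

Combined gradient = 0.3086 − 0.04193 × 2.02 = 0.2239014 mGal/m
Combined elevation correction = 0.2239014 × 3711.5 = 831.0 mGal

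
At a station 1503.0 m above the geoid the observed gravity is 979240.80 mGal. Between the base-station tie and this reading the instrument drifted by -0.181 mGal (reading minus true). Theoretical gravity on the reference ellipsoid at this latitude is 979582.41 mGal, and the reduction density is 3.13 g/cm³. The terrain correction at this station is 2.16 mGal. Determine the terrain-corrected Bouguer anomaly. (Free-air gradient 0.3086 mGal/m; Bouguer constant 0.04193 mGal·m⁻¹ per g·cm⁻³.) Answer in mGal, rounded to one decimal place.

-72.7

Drift-corrected reading = 979240.80 − (-0.181) = 979240.981 mGal
Free-air correction = 0.3086 × 1503.0 = 463.83 mGal
Free-air anomaly = 979240.981 − 979582.41 + (463.83) = 122.401 mGal
Bouguer slab correction = 0.04193 × 3.13 × 1503.0 = 197.26 mGal
Simple Bouguer anomaly = 122.401 − (197.26) = -74.859 mGal
Complete Bouguer anomaly = -74.859 + 2.16 = -72.699 mGal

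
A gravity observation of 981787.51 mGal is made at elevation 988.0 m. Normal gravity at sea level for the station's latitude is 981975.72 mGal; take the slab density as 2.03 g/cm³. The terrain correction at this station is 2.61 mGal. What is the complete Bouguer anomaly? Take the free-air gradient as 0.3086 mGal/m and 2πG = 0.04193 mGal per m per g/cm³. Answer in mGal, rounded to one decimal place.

35.2

Free-air correction = 0.3086 × 988.0 = 304.90 mGal
Free-air anomaly = 981787.51 − 981975.72 + (304.90) = 116.69 mGal
Bouguer slab correction = 0.04193 × 2.03 × 988.0 = 84.10 mGal
Simple Bouguer anomaly = 116.69 − (84.10) = 32.59 mGal
Complete Bouguer anomaly = 32.59 + 2.61 = 35.20 mGal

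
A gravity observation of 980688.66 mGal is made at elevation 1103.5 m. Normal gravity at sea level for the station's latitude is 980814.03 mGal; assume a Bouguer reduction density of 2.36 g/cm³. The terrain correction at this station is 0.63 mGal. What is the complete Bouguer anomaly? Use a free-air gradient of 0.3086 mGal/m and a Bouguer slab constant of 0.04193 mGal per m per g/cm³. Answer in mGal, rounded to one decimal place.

106.6

Free-air correction = 0.3086 × 1103.5 = 340.54 mGal
Free-air anomaly = 980688.66 − 980814.03 + (340.54) = 215.17 mGal
Bouguer slab correction = 0.04193 × 2.36 × 1103.5 = 109.20 mGal
Simple Bouguer anomaly = 215.17 − (109.20) = 105.97 mGal
Complete Bouguer anomaly = 105.97 + 0.63 = 106.60 mGal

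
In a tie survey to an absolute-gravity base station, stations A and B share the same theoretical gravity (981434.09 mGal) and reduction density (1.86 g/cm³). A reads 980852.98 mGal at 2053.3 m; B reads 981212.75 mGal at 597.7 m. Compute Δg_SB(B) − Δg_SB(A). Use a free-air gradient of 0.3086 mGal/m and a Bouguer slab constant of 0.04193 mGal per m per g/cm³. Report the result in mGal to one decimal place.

24.1

Δg_SB(A) = 980852.98 − 981434.09 + 0.3086×2053.3 − 0.04193×1.86×2053.3 = -107.60 mGal
Δg_SB(B) = 981212.75 − 981434.09 + 0.3086×597.7 − 0.04193×1.86×597.7 = -83.50 mGal
Difference = -83.50 − (-107.60) = 24.10 mGal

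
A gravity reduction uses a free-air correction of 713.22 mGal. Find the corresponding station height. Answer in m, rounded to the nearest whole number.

2311

h = 713.22 / 0.3086 = 2311.15 m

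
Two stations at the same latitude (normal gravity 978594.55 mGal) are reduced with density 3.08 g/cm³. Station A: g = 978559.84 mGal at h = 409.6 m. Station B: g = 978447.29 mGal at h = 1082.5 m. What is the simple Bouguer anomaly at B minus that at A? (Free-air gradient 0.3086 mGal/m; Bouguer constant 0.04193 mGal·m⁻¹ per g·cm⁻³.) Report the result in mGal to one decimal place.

8.2

Δg_SB(A) = 978559.84 − 978594.55 + 0.3086×409.6 − 0.04193×3.08×409.6 = 38.80 mGal
Δg_SB(B) = 978447.29 − 978594.55 + 0.3086×1082.5 − 0.04193×3.08×1082.5 = 47.00 mGal
Difference = 47.00 − (38.80) = 8.20 mGal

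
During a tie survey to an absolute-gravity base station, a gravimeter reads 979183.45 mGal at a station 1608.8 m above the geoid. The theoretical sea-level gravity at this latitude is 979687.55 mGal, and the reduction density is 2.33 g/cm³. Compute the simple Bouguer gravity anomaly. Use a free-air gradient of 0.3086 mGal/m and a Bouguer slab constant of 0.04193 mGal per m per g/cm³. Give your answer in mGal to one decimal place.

-164.8

Free-air correction = 0.3086 × 1608.8 = 496.48 mGal
Free-air anomaly = 979183.45 − 979687.55 + (496.48) = -7.62 mGal
Bouguer slab correction = 0.04193 × 2.33 × 1608.8 = 157.17 mGal
Simple Bouguer anomaly = -7.62 − (157.17) = -164.79 mGal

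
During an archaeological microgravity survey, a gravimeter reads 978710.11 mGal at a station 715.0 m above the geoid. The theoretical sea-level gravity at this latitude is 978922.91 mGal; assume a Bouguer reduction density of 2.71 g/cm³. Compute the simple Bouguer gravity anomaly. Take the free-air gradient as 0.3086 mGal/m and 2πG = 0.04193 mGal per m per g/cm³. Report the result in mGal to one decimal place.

Free-air correction = 0.3086 × 715.0 = 220.65 mGal
Free-air anomaly = 978710.11 − 978922.91 + (220.65) = 7.85 mGal
Bouguer slab correction = 0.04193 × 2.71 × 715.0 = 81.25 mGal
Simple Bouguer anomaly = 7.85 − (81.25) = -73.40 mGal

-73.4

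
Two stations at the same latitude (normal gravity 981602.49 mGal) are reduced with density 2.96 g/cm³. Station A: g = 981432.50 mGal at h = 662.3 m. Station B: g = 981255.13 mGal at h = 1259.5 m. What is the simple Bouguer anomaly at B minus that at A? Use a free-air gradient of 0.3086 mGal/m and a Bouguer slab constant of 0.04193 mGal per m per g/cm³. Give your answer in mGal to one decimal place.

-67.2

Δg_SB(A) = 981432.50 − 981602.49 + 0.3086×662.3 − 0.04193×2.96×662.3 = -47.80 mGal
Δg_SB(B) = 981255.13 − 981602.49 + 0.3086×1259.5 − 0.04193×2.96×1259.5 = -115.00 mGal
Difference = -115.00 − (-47.80) = -67.20 mGal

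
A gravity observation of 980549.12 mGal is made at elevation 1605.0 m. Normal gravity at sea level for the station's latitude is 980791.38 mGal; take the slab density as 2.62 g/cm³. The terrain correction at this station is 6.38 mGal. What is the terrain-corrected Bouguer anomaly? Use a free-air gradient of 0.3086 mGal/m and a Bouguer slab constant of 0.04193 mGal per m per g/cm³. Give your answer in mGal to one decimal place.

83.1

Free-air correction = 0.3086 × 1605.0 = 495.30 mGal
Free-air anomaly = 980549.12 − 980791.38 + (495.30) = 253.04 mGal
Bouguer slab correction = 0.04193 × 2.62 × 1605.0 = 176.32 mGal
Simple Bouguer anomaly = 253.04 − (176.32) = 76.72 mGal
Complete Bouguer anomaly = 76.72 + 6.38 = 83.10 mGal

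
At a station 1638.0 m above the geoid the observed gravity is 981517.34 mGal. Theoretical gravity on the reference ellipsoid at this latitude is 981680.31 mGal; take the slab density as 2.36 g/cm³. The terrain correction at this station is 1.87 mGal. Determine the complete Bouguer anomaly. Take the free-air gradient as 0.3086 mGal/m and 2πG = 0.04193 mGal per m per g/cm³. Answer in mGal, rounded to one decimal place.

182.3

Free-air correction = 0.3086 × 1638.0 = 505.49 mGal
Free-air anomaly = 981517.34 − 981680.31 + (505.49) = 342.52 mGal
Bouguer slab correction = 0.04193 × 2.36 × 1638.0 = 162.09 mGal
Simple Bouguer anomaly = 342.52 − (162.09) = 180.43 mGal
Complete Bouguer anomaly = 180.43 + 1.87 = 182.30 mGal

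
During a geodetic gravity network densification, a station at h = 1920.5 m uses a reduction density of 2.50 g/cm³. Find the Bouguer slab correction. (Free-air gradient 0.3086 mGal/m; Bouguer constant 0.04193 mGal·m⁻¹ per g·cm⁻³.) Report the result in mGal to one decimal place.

201.3

Bouguer slab correction = 0.04193 × 2.50 × 1920.5 = 201.3 mGal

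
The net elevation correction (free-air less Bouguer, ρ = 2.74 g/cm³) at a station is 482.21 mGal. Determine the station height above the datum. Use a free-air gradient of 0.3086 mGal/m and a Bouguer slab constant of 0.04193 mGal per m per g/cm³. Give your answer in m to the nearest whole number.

Combined gradient = 0.3086 − 0.04193 × 2.74 = 0.1937118 mGal/m
h = 482.21 / 0.1937118 = 2489.32 m

2489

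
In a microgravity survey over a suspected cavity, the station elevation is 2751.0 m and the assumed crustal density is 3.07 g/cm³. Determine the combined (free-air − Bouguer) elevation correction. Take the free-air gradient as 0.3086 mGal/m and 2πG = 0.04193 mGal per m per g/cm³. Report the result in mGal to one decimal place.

Combined gradient = 0.3086 − 0.04193 × 3.07 = 0.1798749 mGal/m
Combined elevation correction = 0.1798749 × 2751.0 = 494.8 mGal

494.8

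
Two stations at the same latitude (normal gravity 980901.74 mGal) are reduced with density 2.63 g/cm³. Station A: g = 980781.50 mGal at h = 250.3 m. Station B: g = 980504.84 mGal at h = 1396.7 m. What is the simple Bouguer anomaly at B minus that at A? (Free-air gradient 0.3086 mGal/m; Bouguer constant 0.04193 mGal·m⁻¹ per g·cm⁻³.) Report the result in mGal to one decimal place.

Δg_SB(A) = 980781.50 − 980901.74 + 0.3086×250.3 − 0.04193×2.63×250.3 = -70.60 mGal
Δg_SB(B) = 980504.84 − 980901.74 + 0.3086×1396.7 − 0.04193×2.63×1396.7 = -119.90 mGal
Difference = -119.90 − (-70.60) = -49.30 mGal

-49.3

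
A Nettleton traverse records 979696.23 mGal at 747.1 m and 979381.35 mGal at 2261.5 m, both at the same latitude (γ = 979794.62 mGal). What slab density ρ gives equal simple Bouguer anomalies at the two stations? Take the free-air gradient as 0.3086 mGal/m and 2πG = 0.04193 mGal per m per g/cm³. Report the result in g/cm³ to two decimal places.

2.40

Δg_obs = 979381.35 − 979696.23 = -314.88 mGal over Δh = 2261.5 − 747.1 = 1514.4 m
Equal Bouguer anomalies ⇒ Δg_obs + (0.3086 − 0.04193ρ)·Δh = 0
0.3086 − 0.04193ρ = −Δg_obs/Δh = 0.20792
ρ = (0.3086 − 0.20792) / 0.04193 = 2.40 g/cm³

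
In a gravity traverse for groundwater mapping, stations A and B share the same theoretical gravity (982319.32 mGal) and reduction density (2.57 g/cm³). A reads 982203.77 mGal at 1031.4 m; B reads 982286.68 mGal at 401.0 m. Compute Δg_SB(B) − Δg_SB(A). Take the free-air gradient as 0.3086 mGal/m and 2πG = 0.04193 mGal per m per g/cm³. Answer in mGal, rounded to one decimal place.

Δg_SB(A) = 982203.77 − 982319.32 + 0.3086×1031.4 − 0.04193×2.57×1031.4 = 91.60 mGal
Δg_SB(B) = 982286.68 − 982319.32 + 0.3086×401.0 − 0.04193×2.57×401.0 = 47.90 mGal
Difference = 47.90 − (91.60) = -43.70 mGal

-43.7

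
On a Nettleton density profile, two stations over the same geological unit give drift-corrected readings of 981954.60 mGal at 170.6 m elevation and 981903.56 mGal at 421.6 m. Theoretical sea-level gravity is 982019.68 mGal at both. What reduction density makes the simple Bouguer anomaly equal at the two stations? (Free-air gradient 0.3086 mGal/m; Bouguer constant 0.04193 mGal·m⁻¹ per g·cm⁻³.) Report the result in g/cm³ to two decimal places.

2.51

Δg_obs = 981903.56 − 981954.60 = -51.04 mGal over Δh = 421.6 − 170.6 = 251.0 m
Equal Bouguer anomalies ⇒ Δg_obs + (0.3086 − 0.04193ρ)·Δh = 0
0.3086 − 0.04193ρ = −Δg_obs/Δh = 0.20335
ρ = (0.3086 − 0.20335) / 0.04193 = 2.51 g/cm³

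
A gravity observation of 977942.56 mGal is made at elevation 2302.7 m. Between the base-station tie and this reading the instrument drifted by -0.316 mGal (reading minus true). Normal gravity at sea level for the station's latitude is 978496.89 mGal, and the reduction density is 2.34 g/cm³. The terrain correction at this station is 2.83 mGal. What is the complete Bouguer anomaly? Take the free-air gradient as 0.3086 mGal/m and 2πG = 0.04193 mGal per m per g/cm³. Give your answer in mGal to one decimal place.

Drift-corrected reading = 977942.56 − (-0.316) = 977942.876 mGal
Free-air correction = 0.3086 × 2302.7 = 710.61 mGal
Free-air anomaly = 977942.876 − 978496.89 + (710.61) = 156.596 mGal
Bouguer slab correction = 0.04193 × 2.34 × 2302.7 = 225.93 mGal
Simple Bouguer anomaly = 156.596 − (225.93) = -69.334 mGal
Complete Bouguer anomaly = -69.334 + 2.83 = -66.504 mGal

-66.5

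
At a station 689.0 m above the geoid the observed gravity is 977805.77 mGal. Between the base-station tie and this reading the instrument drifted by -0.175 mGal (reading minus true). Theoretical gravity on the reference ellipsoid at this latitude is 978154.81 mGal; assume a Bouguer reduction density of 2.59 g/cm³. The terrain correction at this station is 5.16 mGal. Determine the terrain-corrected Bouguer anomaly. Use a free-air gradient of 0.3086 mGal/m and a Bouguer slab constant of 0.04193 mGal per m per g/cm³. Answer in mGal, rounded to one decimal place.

Drift-corrected reading = 977805.77 − (-0.175) = 977805.945 mGal
Free-air correction = 0.3086 × 689.0 = 212.63 mGal
Free-air anomaly = 977805.945 − 978154.81 + (212.63) = -136.235 mGal
Bouguer slab correction = 0.04193 × 2.59 × 689.0 = 74.82 mGal
Simple Bouguer anomaly = -136.235 − (74.82) = -211.055 mGal
Complete Bouguer anomaly = -211.055 + 5.16 = -205.895 mGal

-205.9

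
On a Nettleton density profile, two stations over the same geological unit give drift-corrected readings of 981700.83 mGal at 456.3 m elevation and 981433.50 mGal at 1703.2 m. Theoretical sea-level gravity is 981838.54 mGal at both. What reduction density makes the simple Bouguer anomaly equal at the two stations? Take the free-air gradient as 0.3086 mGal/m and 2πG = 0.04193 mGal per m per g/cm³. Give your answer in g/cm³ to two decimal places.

2.25

Δg_obs = 981433.50 − 981700.83 = -267.33 mGal over Δh = 1703.2 − 456.3 = 1246.9 m
Equal Bouguer anomalies ⇒ Δg_obs + (0.3086 − 0.04193ρ)·Δh = 0
0.3086 − 0.04193ρ = −Δg_obs/Δh = 0.21440
ρ = (0.3086 − 0.21440) / 0.04193 = 2.25 g/cm³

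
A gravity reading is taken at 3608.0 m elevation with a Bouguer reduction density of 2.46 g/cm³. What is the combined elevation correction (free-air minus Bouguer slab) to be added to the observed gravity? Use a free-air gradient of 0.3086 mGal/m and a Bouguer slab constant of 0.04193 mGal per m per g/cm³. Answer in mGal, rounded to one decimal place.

Combined gradient = 0.3086 − 0.04193 × 2.46 = 0.2054522 mGal/m
Combined elevation correction = 0.2054522 × 3608.0 = 741.3 mGal

741.3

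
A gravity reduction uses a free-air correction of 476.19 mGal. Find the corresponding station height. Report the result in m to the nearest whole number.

1543

h = 476.19 / 0.3086 = 1543.07 m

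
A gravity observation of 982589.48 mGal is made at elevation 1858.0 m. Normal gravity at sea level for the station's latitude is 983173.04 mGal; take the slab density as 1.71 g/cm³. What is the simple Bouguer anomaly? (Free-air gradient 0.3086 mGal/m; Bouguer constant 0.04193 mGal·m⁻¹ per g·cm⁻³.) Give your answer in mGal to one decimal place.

Free-air correction = 0.3086 × 1858.0 = 573.38 mGal
Free-air anomaly = 982589.48 − 983173.04 + (573.38) = -10.18 mGal
Bouguer slab correction = 0.04193 × 1.71 × 1858.0 = 133.22 mGal
Simple Bouguer anomaly = -10.18 − (133.22) = -143.40 mGal

-143.4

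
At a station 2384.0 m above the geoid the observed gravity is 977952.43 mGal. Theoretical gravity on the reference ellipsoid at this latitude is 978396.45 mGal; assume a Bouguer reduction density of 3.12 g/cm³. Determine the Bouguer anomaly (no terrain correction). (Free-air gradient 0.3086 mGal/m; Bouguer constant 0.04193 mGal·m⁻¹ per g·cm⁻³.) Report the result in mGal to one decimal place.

-20.2

Free-air correction = 0.3086 × 2384.0 = 735.70 mGal
Free-air anomaly = 977952.43 − 978396.45 + (735.70) = 291.68 mGal
Bouguer slab correction = 0.04193 × 3.12 × 2384.0 = 311.88 mGal
Simple Bouguer anomaly = 291.68 − (311.88) = -20.20 mGal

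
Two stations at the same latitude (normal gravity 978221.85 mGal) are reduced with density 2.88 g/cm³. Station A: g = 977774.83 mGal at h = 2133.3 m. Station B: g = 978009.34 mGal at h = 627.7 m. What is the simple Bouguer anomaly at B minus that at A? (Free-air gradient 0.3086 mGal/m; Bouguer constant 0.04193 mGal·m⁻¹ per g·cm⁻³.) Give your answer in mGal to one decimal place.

Δg_SB(A) = 977774.83 − 978221.85 + 0.3086×2133.3 − 0.04193×2.88×2133.3 = -46.30 mGal
Δg_SB(B) = 978009.34 − 978221.85 + 0.3086×627.7 − 0.04193×2.88×627.7 = -94.60 mGal
Difference = -94.60 − (-46.30) = -48.30 mGal

-48.3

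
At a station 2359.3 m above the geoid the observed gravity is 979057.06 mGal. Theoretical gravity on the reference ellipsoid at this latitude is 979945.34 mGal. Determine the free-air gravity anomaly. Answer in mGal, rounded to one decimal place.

Free-air correction = 0.3086 × 2359.3 = 728.08 mGal
Free-air anomaly = 979057.06 − 979945.34 + (728.08) = -160.20 mGal

-160.2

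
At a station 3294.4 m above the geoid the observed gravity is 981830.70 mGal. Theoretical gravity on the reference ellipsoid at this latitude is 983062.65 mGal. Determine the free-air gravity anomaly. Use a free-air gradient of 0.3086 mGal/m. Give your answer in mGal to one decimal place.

Free-air correction = 0.3086 × 3294.4 = 1016.65 mGal
Free-air anomaly = 981830.70 − 983062.65 + (1016.65) = -215.30 mGal

-215.3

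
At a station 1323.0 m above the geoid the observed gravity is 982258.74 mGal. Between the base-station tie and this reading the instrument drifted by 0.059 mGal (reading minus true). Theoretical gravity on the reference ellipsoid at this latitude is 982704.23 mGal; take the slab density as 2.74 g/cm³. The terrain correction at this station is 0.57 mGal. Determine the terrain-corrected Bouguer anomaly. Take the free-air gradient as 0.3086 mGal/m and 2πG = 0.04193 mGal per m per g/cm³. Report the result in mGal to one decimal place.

Drift-corrected reading = 982258.74 − (0.059) = 982258.681 mGal
Free-air correction = 0.3086 × 1323.0 = 408.28 mGal
Free-air anomaly = 982258.681 − 982704.23 + (408.28) = -37.269 mGal
Bouguer slab correction = 0.04193 × 2.74 × 1323.0 = 152.00 mGal
Simple Bouguer anomaly = -37.269 − (152.00) = -189.269 mGal
Complete Bouguer anomaly = -189.269 + 0.57 = -188.699 mGal

-188.7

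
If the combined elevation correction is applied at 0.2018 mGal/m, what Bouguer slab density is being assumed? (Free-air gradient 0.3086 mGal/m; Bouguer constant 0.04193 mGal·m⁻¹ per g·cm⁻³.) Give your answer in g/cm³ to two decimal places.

2.55

0.2018 = 0.3086 − 0.04193 × ρ
ρ = (0.3086 − 0.2018) / 0.04193 = 2.55 g/cm³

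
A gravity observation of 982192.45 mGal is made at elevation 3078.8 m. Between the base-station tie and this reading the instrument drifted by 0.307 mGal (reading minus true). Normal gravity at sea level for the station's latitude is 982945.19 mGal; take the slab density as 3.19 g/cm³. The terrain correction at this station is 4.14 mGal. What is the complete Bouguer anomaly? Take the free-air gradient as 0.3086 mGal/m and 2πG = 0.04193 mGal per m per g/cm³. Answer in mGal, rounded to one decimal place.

Drift-corrected reading = 982192.45 − (0.307) = 982192.143 mGal
Free-air correction = 0.3086 × 3078.8 = 950.12 mGal
Free-air anomaly = 982192.143 − 982945.19 + (950.12) = 197.073 mGal
Bouguer slab correction = 0.04193 × 3.19 × 3078.8 = 411.81 mGal
Simple Bouguer anomaly = 197.073 − (411.81) = -214.737 mGal
Complete Bouguer anomaly = -214.737 + 4.14 = -210.597 mGal

-210.6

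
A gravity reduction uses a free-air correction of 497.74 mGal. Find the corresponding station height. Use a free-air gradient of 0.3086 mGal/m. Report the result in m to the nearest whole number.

h = 497.74 / 0.3086 = 1612.90 m

1613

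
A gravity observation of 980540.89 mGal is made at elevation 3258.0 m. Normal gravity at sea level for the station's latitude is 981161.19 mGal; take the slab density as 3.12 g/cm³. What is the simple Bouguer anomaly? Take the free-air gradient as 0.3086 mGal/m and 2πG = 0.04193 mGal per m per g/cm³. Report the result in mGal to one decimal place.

Free-air correction = 0.3086 × 3258.0 = 1005.42 mGal
Free-air anomaly = 980540.89 − 981161.19 + (1005.42) = 385.12 mGal
Bouguer slab correction = 0.04193 × 3.12 × 3258.0 = 426.22 mGal
Simple Bouguer anomaly = 385.12 − (426.22) = -41.10 mGal

-41.1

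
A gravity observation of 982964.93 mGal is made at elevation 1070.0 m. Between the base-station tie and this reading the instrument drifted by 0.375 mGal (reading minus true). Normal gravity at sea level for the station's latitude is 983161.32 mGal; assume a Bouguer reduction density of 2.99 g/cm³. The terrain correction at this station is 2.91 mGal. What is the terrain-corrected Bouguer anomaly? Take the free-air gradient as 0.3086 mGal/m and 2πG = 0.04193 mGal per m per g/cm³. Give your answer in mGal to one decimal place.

2.2

Drift-corrected reading = 982964.93 − (0.375) = 982964.555 mGal
Free-air correction = 0.3086 × 1070.0 = 330.20 mGal
Free-air anomaly = 982964.555 − 983161.32 + (330.20) = 133.435 mGal
Bouguer slab correction = 0.04193 × 2.99 × 1070.0 = 134.15 mGal
Simple Bouguer anomaly = 133.435 − (134.15) = -0.715 mGal
Complete Bouguer anomaly = -0.715 + 2.91 = 2.195 mGal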